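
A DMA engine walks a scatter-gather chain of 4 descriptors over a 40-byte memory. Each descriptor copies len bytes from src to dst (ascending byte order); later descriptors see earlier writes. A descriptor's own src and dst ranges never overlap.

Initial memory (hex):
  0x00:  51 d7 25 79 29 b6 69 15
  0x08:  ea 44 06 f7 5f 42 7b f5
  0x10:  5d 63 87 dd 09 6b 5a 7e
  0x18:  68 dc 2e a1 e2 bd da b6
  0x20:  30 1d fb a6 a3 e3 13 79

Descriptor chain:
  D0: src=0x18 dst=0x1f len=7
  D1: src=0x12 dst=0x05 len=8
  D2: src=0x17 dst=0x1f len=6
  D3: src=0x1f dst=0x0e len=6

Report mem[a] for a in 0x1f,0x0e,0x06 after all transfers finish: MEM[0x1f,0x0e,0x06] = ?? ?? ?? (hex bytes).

MEM[0x1f,0x0e,0x06] = 7e 7e dd

#0 dst[0x1f+7] := {0x68,0xdc,0x2e,0xa1,0xe2,0xbd,0xda}
#1 dst[0x05+8] := {0x87,0xdd,0x09,0x6b,0x5a,0x7e,0x68,0xdc}
#2 dst[0x1f+6] := {0x7e,0x68,0xdc,0x2e,0xa1,0xe2}
#3 dst[0x0e+6] := {0x7e,0x68,0xdc,0x2e,0xa1,0xe2}
query mem[0x1f]=0x7e, mem[0x0e]=0x7e, mem[0x06]=0xdd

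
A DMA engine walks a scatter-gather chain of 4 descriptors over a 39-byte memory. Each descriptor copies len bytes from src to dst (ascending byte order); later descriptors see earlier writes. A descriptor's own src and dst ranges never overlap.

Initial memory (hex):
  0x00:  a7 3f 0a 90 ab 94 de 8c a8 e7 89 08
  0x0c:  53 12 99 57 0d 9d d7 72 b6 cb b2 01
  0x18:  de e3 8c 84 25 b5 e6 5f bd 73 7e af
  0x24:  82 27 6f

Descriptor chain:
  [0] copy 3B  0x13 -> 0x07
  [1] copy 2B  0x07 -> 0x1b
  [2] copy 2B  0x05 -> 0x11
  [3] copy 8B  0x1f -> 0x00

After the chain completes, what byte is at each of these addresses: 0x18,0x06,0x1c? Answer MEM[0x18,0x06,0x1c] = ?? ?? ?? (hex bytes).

MEM[0x18,0x06,0x1c] = de 27 b6

D0: mem[0x07..0x09] <- [72 b6 cb]
D1: mem[0x1b..0x1c] <- [72 b6]
D2: mem[0x11..0x12] <- [94 de]
D3: mem[0x00..0x07] <- [5f bd 73 7e af 82 27 6f]
query mem[0x18]=0xde, mem[0x06]=0x27, mem[0x1c]=0xb6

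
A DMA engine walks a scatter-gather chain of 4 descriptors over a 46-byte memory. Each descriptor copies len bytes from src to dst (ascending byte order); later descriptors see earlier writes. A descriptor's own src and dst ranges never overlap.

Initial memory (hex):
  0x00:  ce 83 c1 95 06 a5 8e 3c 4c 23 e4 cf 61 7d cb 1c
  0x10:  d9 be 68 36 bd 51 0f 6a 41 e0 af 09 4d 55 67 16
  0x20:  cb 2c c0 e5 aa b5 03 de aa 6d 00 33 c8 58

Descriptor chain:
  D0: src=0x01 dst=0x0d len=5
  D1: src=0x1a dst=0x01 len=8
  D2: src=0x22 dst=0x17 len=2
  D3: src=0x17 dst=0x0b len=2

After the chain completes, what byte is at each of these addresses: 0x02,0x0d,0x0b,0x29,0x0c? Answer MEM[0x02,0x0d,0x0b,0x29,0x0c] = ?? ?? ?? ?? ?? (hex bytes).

[0] 0x01->0x0d len=5 : 83 c1 95 06 a5
[1] 0x1a->0x01 len=8 : af 09 4d 55 67 16 cb 2c
[2] 0x22->0x17 len=2 : c0 e5
[3] 0x17->0x0b len=2 : c0 e5
query mem[0x02]=0x09, mem[0x0d]=0x83, mem[0x0b]=0xc0, mem[0x29]=0x6d, mem[0x0c]=0xe5

MEM[0x02,0x0d,0x0b,0x29,0x0c] = 09 83 c0 6d e5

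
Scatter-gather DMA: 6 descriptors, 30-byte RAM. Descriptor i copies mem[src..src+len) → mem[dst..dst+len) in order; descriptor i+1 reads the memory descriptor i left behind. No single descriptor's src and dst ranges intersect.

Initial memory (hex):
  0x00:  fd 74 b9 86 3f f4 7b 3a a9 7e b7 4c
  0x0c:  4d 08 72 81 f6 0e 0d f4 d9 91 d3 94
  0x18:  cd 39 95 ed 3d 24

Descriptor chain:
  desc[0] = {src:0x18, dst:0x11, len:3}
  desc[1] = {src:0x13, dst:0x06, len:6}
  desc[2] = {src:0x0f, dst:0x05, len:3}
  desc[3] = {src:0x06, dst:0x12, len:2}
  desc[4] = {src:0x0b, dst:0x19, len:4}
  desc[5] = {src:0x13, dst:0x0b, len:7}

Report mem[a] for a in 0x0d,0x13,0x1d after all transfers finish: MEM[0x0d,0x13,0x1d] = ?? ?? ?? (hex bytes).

MEM[0x0d,0x13,0x1d] = 91 cd 24

  after D0: wrote 3B at 0x11 = cd3995
  after D1: wrote 6B at 0x06 = 95d991d394cd
  after D2: wrote 3B at 0x05 = 81f6cd
  after D3: wrote 2B at 0x12 = f6cd
  after D4: wrote 4B at 0x19 = cd4d0872
  after D5: wrote 7B at 0x0b = cdd991d394cdcd
query mem[0x0d]=0x91, mem[0x13]=0xcd, mem[0x1d]=0x24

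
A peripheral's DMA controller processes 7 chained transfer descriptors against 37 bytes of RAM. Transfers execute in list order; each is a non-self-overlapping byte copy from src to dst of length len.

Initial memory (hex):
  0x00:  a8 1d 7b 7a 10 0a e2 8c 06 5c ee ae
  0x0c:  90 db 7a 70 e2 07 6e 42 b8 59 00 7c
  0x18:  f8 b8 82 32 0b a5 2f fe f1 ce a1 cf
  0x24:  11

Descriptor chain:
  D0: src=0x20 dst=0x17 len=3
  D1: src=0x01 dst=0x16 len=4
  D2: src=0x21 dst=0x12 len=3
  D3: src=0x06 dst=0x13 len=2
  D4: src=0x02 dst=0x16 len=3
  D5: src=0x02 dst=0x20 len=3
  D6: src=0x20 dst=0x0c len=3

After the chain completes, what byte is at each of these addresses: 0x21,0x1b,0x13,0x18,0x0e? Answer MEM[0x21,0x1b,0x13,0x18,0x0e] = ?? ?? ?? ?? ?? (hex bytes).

MEM[0x21,0x1b,0x13,0x18,0x0e] = 7a 32 e2 10 10

D0: mem[0x17..0x19] <- [f1 ce a1]
D1: mem[0x16..0x19] <- [1d 7b 7a 10]
D2: mem[0x12..0x14] <- [ce a1 cf]
D3: mem[0x13..0x14] <- [e2 8c]
D4: mem[0x16..0x18] <- [7b 7a 10]
D5: mem[0x20..0x22] <- [7b 7a 10]
D6: mem[0x0c..0x0e] <- [7b 7a 10]
query mem[0x21]=0x7a, mem[0x1b]=0x32, mem[0x13]=0xe2, mem[0x18]=0x10, mem[0x0e]=0x10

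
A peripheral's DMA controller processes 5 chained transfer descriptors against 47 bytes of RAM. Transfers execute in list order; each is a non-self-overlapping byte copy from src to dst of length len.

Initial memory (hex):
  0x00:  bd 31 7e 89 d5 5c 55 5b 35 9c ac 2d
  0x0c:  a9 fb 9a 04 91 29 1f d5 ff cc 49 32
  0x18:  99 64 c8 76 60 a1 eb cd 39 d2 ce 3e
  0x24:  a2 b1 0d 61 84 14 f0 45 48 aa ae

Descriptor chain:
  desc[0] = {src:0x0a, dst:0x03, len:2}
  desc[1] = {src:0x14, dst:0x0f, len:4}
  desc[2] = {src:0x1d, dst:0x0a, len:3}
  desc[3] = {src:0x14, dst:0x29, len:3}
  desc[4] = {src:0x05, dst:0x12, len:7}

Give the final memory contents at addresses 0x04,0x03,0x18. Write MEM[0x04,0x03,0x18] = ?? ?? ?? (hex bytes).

[0] 0x0a->0x03 len=2 : ac 2d
[1] 0x14->0x0f len=4 : ff cc 49 32
[2] 0x1d->0x0a len=3 : a1 eb cd
[3] 0x14->0x29 len=3 : ff cc 49
[4] 0x05->0x12 len=7 : 5c 55 5b 35 9c a1 eb
query mem[0x04]=0x2d, mem[0x03]=0xac, mem[0x18]=0xeb

MEM[0x04,0x03,0x18] = 2d ac eb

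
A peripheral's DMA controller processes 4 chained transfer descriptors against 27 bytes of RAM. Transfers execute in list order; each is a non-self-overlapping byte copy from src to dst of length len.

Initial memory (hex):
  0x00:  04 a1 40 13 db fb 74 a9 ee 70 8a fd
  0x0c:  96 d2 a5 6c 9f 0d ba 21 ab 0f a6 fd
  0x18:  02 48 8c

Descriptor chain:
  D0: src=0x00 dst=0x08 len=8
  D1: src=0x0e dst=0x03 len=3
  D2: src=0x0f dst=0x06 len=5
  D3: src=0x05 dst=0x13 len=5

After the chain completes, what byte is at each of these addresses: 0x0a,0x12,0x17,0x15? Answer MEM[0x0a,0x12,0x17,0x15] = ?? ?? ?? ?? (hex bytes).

MEM[0x0a,0x12,0x17,0x15] = 21 ba ba 9f

D0: mem[0x08..0x0f] <- [04 a1 40 13 db fb 74 a9]
D1: mem[0x03..0x05] <- [74 a9 9f]
D2: mem[0x06..0x0a] <- [a9 9f 0d ba 21]
D3: mem[0x13..0x17] <- [9f a9 9f 0d ba]
query mem[0x0a]=0x21, mem[0x12]=0xba, mem[0x17]=0xba, mem[0x15]=0x9f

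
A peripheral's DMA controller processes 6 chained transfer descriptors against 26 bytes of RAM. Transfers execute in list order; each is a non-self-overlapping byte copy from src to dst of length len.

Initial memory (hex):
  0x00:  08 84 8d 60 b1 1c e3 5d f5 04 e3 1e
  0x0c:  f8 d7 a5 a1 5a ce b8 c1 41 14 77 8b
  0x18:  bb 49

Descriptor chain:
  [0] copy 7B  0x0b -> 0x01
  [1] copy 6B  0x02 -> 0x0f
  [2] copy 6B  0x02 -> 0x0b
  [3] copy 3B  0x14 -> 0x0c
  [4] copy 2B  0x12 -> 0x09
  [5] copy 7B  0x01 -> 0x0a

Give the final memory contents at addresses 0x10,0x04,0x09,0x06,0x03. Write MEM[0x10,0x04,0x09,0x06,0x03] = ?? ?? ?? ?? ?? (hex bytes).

MEM[0x10,0x04,0x09,0x06,0x03] = ce a5 a1 5a d7

D0: mem[0x01..0x07] <- [1e f8 d7 a5 a1 5a ce]
D1: mem[0x0f..0x14] <- [f8 d7 a5 a1 5a ce]
D2: mem[0x0b..0x10] <- [f8 d7 a5 a1 5a ce]
D3: mem[0x0c..0x0e] <- [ce 14 77]
D4: mem[0x09..0x0a] <- [a1 5a]
D5: mem[0x0a..0x10] <- [1e f8 d7 a5 a1 5a ce]
query mem[0x10]=0xce, mem[0x04]=0xa5, mem[0x09]=0xa1, mem[0x06]=0x5a, mem[0x03]=0xd7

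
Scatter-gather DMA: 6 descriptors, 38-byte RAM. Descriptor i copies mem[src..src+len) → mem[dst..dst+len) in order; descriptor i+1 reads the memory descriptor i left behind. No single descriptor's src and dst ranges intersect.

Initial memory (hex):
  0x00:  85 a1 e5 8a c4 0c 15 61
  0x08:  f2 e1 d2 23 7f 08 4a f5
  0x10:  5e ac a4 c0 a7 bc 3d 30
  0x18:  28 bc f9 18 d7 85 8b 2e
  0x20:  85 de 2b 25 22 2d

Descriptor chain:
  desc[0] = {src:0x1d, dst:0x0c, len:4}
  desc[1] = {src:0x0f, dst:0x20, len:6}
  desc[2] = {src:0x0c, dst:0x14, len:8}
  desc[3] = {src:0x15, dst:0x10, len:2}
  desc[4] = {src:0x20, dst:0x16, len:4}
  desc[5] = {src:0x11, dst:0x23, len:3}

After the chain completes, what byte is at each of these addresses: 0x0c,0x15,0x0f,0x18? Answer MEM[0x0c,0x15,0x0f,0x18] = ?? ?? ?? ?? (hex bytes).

MEM[0x0c,0x15,0x0f,0x18] = 85 8b 85 ac

D0: mem[0x0c..0x0f] <- [85 8b 2e 85]
D1: mem[0x20..0x25] <- [85 5e ac a4 c0 a7]
D2: mem[0x14..0x1b] <- [85 8b 2e 85 5e ac a4 c0]
D3: mem[0x10..0x11] <- [8b 2e]
D4: mem[0x16..0x19] <- [85 5e ac a4]
D5: mem[0x23..0x25] <- [2e a4 c0]
query mem[0x0c]=0x85, mem[0x15]=0x8b, mem[0x0f]=0x85, mem[0x18]=0xac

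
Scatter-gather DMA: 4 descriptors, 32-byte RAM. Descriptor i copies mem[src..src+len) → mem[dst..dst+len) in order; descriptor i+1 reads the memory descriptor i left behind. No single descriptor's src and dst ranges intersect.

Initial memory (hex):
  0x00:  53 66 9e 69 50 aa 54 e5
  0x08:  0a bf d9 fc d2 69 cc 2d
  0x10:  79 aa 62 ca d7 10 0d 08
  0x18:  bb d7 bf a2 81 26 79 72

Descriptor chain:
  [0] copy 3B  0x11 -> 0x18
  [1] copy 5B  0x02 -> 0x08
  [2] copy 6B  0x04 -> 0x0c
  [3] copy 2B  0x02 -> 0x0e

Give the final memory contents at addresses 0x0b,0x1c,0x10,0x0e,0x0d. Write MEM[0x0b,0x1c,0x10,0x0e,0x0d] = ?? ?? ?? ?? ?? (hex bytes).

MEM[0x0b,0x1c,0x10,0x0e,0x0d] = aa 81 9e 9e aa

#0 dst[0x18+3] := {0xaa,0x62,0xca}
#1 dst[0x08+5] := {0x9e,0x69,0x50,0xaa,0x54}
#2 dst[0x0c+6] := {0x50,0xaa,0x54,0xe5,0x9e,0x69}
#3 dst[0x0e+2] := {0x9e,0x69}
query mem[0x0b]=0xaa, mem[0x1c]=0x81, mem[0x10]=0x9e, mem[0x0e]=0x9e, mem[0x0d]=0xaa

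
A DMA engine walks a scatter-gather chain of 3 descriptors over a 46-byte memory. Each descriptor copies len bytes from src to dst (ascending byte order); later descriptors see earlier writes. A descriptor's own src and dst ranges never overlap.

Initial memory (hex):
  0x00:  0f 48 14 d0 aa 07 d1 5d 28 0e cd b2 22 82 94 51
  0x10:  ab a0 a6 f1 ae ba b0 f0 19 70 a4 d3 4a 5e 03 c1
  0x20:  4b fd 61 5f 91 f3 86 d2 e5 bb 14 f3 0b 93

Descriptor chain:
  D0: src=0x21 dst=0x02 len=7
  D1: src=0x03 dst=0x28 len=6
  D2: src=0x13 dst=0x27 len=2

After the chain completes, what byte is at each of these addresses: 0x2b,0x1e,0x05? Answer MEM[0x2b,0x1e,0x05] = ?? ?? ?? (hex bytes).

MEM[0x2b,0x1e,0x05] = f3 03 91

  after D0: wrote 7B at 0x02 = fd615f91f386d2
  after D1: wrote 6B at 0x28 = 615f91f386d2
  after D2: wrote 2B at 0x27 = f1ae
query mem[0x2b]=0xf3, mem[0x1e]=0x03, mem[0x05]=0x91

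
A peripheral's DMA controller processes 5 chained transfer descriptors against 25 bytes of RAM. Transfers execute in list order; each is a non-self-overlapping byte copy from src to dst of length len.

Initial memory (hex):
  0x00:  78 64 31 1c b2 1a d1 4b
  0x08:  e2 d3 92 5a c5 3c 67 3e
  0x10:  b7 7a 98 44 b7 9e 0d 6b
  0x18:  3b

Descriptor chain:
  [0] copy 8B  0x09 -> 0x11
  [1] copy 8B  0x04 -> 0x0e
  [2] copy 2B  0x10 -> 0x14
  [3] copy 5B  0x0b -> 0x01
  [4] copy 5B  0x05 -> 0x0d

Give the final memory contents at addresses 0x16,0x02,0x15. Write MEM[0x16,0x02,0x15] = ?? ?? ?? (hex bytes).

MEM[0x16,0x02,0x15] = 67 c5 4b

  after D0: wrote 8B at 0x11 = d3925ac53c673eb7
  after D1: wrote 8B at 0x0e = b21ad14be2d3925a
  after D2: wrote 2B at 0x14 = d14b
  after D3: wrote 5B at 0x01 = 5ac53cb21a
  after D4: wrote 5B at 0x0d = 1ad14be2d3
query mem[0x16]=0x67, mem[0x02]=0xc5, mem[0x15]=0x4b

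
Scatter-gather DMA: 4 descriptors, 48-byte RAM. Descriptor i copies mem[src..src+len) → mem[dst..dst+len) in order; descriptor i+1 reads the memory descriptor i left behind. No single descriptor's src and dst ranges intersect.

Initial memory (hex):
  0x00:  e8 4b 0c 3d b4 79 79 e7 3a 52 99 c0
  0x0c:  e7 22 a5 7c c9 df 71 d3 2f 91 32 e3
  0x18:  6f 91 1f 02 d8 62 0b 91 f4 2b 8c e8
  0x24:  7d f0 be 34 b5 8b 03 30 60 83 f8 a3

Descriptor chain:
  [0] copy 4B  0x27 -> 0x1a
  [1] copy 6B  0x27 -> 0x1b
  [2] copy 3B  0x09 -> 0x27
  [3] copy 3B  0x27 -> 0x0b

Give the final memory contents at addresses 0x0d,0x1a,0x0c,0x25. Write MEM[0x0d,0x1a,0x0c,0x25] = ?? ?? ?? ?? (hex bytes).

MEM[0x0d,0x1a,0x0c,0x25] = c0 34 99 f0

D0: mem[0x1a..0x1d] <- [34 b5 8b 03]
D1: mem[0x1b..0x20] <- [34 b5 8b 03 30 60]
D2: mem[0x27..0x29] <- [52 99 c0]
D3: mem[0x0b..0x0d] <- [52 99 c0]
query mem[0x0d]=0xc0, mem[0x1a]=0x34, mem[0x0c]=0x99, mem[0x25]=0xf0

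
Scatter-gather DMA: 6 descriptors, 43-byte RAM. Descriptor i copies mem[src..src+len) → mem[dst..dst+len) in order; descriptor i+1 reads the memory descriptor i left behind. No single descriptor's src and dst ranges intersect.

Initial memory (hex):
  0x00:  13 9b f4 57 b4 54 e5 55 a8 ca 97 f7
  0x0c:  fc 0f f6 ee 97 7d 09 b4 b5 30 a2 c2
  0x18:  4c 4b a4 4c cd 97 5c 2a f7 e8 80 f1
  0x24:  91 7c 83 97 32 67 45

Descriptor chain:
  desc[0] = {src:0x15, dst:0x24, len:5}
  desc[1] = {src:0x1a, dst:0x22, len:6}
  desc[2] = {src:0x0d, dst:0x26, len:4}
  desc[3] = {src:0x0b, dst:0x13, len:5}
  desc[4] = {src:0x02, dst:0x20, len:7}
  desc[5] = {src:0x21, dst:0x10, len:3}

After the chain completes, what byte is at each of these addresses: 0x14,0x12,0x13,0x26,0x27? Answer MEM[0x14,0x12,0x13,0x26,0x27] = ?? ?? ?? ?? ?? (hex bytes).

MEM[0x14,0x12,0x13,0x26,0x27] = fc 54 f7 a8 f6

D0: mem[0x24..0x28] <- [30 a2 c2 4c 4b]
D1: mem[0x22..0x27] <- [a4 4c cd 97 5c 2a]
D2: mem[0x26..0x29] <- [0f f6 ee 97]
D3: mem[0x13..0x17] <- [f7 fc 0f f6 ee]
D4: mem[0x20..0x26] <- [f4 57 b4 54 e5 55 a8]
D5: mem[0x10..0x12] <- [57 b4 54]
query mem[0x14]=0xfc, mem[0x12]=0x54, mem[0x13]=0xf7, mem[0x26]=0xa8, mem[0x27]=0xf6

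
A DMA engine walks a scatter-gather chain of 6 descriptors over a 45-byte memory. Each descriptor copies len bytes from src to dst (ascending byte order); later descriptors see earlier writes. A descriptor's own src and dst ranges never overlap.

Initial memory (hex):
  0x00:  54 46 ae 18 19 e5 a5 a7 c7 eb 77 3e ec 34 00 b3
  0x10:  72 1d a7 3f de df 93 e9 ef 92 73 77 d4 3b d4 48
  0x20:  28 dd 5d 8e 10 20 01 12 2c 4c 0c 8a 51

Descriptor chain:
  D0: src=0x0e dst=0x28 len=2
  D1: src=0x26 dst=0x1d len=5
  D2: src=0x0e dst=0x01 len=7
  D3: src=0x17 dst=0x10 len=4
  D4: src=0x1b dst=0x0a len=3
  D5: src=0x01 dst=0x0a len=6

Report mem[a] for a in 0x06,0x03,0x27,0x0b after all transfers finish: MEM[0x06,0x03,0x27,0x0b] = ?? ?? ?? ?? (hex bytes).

MEM[0x06,0x03,0x27,0x0b] = 3f 72 12 b3

#0 dst[0x28+2] := {0x00,0xb3}
#1 dst[0x1d+5] := {0x01,0x12,0x00,0xb3,0x0c}
#2 dst[0x01+7] := {0x00,0xb3,0x72,0x1d,0xa7,0x3f,0xde}
#3 dst[0x10+4] := {0xe9,0xef,0x92,0x73}
#4 dst[0x0a+3] := {0x77,0xd4,0x01}
#5 dst[0x0a+6] := {0x00,0xb3,0x72,0x1d,0xa7,0x3f}
query mem[0x06]=0x3f, mem[0x03]=0x72, mem[0x27]=0x12, mem[0x0b]=0xb3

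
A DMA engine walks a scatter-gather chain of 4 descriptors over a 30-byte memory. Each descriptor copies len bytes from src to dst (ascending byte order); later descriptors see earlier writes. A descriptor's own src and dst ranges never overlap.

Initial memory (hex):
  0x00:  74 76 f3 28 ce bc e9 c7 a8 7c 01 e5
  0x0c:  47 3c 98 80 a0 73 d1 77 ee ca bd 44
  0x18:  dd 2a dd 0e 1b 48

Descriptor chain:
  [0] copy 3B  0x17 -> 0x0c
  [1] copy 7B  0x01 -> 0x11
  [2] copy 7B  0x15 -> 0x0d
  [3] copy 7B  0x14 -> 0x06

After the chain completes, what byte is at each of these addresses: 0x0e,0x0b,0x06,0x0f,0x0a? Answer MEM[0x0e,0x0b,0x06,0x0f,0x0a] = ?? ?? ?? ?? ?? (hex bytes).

  after D0: wrote 3B at 0x0c = 44dd2a
  after D1: wrote 7B at 0x11 = 76f328cebce9c7
  after D2: wrote 7B at 0x0d = bce9c7dd2add0e
  after D3: wrote 7B at 0x06 = cebce9c7dd2add
query mem[0x0e]=0xe9, mem[0x0b]=0x2a, mem[0x06]=0xce, mem[0x0f]=0xc7, mem[0x0a]=0xdd

MEM[0x0e,0x0b,0x06,0x0f,0x0a] = e9 2a ce c7 dd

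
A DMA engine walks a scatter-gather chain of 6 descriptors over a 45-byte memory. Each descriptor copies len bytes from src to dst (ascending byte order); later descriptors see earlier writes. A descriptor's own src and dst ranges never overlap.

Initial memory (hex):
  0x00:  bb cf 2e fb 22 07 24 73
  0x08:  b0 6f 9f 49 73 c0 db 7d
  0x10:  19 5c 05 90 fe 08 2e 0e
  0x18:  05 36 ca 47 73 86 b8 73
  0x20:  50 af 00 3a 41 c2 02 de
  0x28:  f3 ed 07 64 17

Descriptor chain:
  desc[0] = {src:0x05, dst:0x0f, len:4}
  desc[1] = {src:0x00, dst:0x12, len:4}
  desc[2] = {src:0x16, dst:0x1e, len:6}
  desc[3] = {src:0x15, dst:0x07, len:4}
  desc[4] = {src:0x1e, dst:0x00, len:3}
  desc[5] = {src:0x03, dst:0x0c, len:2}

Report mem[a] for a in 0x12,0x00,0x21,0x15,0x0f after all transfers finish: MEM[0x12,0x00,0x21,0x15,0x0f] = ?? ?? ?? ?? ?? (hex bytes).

[0] 0x05->0x0f len=4 : 07 24 73 b0
[1] 0x00->0x12 len=4 : bb cf 2e fb
[2] 0x16->0x1e len=6 : 2e 0e 05 36 ca 47
[3] 0x15->0x07 len=4 : fb 2e 0e 05
[4] 0x1e->0x00 len=3 : 2e 0e 05
[5] 0x03->0x0c len=2 : fb 22
query mem[0x12]=0xbb, mem[0x00]=0x2e, mem[0x21]=0x36, mem[0x15]=0xfb, mem[0x0f]=0x07

MEM[0x12,0x00,0x21,0x15,0x0f] = bb 2e 36 fb 07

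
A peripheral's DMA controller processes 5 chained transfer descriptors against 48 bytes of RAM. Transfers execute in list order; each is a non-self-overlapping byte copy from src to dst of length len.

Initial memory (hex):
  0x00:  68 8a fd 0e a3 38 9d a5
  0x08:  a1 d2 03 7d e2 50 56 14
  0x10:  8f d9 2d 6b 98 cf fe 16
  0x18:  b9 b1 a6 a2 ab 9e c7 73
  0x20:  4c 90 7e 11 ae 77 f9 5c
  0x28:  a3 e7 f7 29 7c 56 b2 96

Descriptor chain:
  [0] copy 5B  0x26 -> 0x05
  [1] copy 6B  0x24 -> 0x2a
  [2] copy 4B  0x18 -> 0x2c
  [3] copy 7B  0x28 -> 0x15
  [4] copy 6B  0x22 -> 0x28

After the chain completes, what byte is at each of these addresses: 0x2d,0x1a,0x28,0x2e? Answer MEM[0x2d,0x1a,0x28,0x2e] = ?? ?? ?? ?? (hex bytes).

[0] 0x26->0x05 len=5 : f9 5c a3 e7 f7
[1] 0x24->0x2a len=6 : ae 77 f9 5c a3 e7
[2] 0x18->0x2c len=4 : b9 b1 a6 a2
[3] 0x28->0x15 len=7 : a3 e7 ae 77 b9 b1 a6
[4] 0x22->0x28 len=6 : 7e 11 ae 77 f9 5c
query mem[0x2d]=0x5c, mem[0x1a]=0xb1, mem[0x28]=0x7e, mem[0x2e]=0xa6

MEM[0x2d,0x1a,0x28,0x2e] = 5c b1 7e a6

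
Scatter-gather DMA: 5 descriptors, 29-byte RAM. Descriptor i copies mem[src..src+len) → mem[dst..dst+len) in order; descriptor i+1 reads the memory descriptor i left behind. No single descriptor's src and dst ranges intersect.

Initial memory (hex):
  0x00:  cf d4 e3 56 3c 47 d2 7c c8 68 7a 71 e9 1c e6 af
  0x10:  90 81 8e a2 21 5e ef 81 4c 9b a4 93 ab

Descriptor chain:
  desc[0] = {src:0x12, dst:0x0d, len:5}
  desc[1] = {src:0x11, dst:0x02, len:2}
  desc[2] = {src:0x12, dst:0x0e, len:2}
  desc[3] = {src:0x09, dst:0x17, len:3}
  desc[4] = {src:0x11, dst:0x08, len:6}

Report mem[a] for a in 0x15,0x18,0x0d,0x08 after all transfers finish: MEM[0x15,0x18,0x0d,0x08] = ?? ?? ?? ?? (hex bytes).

MEM[0x15,0x18,0x0d,0x08] = 5e 7a ef ef

D0: mem[0x0d..0x11] <- [8e a2 21 5e ef]
D1: mem[0x02..0x03] <- [ef 8e]
D2: mem[0x0e..0x0f] <- [8e a2]
D3: mem[0x17..0x19] <- [68 7a 71]
D4: mem[0x08..0x0d] <- [ef 8e a2 21 5e ef]
query mem[0x15]=0x5e, mem[0x18]=0x7a, mem[0x0d]=0xef, mem[0x08]=0xef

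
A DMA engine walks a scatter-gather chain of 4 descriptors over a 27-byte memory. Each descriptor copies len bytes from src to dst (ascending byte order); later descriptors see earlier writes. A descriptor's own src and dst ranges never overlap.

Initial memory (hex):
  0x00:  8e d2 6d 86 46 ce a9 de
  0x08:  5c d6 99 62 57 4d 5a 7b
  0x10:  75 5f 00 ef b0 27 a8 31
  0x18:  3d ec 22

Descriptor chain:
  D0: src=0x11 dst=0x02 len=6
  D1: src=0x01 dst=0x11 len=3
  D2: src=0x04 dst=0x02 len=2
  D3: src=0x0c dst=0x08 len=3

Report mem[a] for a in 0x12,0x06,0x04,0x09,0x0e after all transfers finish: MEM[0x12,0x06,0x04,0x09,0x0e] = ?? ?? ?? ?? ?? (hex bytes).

MEM[0x12,0x06,0x04,0x09,0x0e] = 5f 27 ef 4d 5a

D0: mem[0x02..0x07] <- [5f 00 ef b0 27 a8]
D1: mem[0x11..0x13] <- [d2 5f 00]
D2: mem[0x02..0x03] <- [ef b0]
D3: mem[0x08..0x0a] <- [57 4d 5a]
query mem[0x12]=0x5f, mem[0x06]=0x27, mem[0x04]=0xef, mem[0x09]=0x4d, mem[0x0e]=0x5a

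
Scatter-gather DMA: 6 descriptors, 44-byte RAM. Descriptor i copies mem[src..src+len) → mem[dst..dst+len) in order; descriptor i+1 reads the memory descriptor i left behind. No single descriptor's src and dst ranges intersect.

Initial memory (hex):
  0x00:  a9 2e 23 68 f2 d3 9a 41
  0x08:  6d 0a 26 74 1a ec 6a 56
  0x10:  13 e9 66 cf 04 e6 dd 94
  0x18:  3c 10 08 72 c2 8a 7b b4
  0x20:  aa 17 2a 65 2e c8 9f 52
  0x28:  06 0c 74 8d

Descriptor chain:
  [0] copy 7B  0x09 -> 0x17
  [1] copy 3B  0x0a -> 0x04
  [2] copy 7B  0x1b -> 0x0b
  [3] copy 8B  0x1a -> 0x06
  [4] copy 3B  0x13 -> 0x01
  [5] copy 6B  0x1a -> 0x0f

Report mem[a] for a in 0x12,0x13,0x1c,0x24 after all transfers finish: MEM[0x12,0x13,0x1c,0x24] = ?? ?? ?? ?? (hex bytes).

[0] 0x09->0x17 len=7 : 0a 26 74 1a ec 6a 56
[1] 0x0a->0x04 len=3 : 26 74 1a
[2] 0x1b->0x0b len=7 : ec 6a 56 7b b4 aa 17
[3] 0x1a->0x06 len=8 : 1a ec 6a 56 7b b4 aa 17
[4] 0x13->0x01 len=3 : cf 04 e6
[5] 0x1a->0x0f len=6 : 1a ec 6a 56 7b b4
query mem[0x12]=0x56, mem[0x13]=0x7b, mem[0x1c]=0x6a, mem[0x24]=0x2e

MEM[0x12,0x13,0x1c,0x24] = 56 7b 6a 2e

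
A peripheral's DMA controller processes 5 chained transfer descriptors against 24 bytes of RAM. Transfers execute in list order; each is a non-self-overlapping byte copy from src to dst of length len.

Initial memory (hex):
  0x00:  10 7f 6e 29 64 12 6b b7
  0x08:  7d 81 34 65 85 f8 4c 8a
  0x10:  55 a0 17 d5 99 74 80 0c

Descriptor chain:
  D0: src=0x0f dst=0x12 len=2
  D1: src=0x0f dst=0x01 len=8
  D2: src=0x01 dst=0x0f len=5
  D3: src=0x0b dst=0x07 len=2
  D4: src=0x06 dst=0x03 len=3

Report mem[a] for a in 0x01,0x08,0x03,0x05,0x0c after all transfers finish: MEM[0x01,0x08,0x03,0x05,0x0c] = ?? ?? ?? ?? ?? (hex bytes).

MEM[0x01,0x08,0x03,0x05,0x0c] = 8a 85 99 85 85

D0: mem[0x12..0x13] <- [8a 55]
D1: mem[0x01..0x08] <- [8a 55 a0 8a 55 99 74 80]
D2: mem[0x0f..0x13] <- [8a 55 a0 8a 55]
D3: mem[0x07..0x08] <- [65 85]
D4: mem[0x03..0x05] <- [99 65 85]
query mem[0x01]=0x8a, mem[0x08]=0x85, mem[0x03]=0x99, mem[0x05]=0x85, mem[0x0c]=0x85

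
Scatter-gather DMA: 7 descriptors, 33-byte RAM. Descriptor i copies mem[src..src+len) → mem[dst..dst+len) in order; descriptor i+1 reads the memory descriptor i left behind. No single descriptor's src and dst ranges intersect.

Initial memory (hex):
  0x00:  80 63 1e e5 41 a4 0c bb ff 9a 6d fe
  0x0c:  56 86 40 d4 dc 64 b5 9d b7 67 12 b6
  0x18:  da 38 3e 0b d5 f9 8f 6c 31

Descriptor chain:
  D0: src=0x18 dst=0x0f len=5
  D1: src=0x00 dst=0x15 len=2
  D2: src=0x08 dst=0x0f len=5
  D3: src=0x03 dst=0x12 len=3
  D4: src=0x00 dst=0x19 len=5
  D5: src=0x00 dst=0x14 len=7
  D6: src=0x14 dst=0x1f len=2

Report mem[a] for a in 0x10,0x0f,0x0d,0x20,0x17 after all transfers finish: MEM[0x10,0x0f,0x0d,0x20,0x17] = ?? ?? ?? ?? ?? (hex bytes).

#0 dst[0x0f+5] := {0xda,0x38,0x3e,0x0b,0xd5}
#1 dst[0x15+2] := {0x80,0x63}
#2 dst[0x0f+5] := {0xff,0x9a,0x6d,0xfe,0x56}
#3 dst[0x12+3] := {0xe5,0x41,0xa4}
#4 dst[0x19+5] := {0x80,0x63,0x1e,0xe5,0x41}
#5 dst[0x14+7] := {0x80,0x63,0x1e,0xe5,0x41,0xa4,0x0c}
#6 dst[0x1f+2] := {0x80,0x63}
query mem[0x10]=0x9a, mem[0x0f]=0xff, mem[0x0d]=0x86, mem[0x20]=0x63, mem[0x17]=0xe5

MEM[0x10,0x0f,0x0d,0x20,0x17] = 9a ff 86 63 e5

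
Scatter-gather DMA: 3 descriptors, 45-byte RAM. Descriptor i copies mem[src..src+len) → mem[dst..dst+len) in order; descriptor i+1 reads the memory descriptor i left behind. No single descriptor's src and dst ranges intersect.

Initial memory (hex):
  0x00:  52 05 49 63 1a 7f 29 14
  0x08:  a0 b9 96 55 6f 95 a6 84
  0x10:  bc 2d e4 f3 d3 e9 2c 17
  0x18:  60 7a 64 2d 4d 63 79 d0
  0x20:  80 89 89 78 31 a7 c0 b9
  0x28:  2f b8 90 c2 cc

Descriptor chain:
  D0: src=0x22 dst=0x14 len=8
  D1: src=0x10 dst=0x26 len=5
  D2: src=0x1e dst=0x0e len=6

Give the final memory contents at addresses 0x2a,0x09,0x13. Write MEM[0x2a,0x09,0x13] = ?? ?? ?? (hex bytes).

  after D0: wrote 8B at 0x14 = 897831a7c0b92fb8
  after D1: wrote 5B at 0x26 = bc2de4f389
  after D2: wrote 6B at 0x0e = 79d080898978
query mem[0x2a]=0x89, mem[0x09]=0xb9, mem[0x13]=0x78

MEM[0x2a,0x09,0x13] = 89 b9 78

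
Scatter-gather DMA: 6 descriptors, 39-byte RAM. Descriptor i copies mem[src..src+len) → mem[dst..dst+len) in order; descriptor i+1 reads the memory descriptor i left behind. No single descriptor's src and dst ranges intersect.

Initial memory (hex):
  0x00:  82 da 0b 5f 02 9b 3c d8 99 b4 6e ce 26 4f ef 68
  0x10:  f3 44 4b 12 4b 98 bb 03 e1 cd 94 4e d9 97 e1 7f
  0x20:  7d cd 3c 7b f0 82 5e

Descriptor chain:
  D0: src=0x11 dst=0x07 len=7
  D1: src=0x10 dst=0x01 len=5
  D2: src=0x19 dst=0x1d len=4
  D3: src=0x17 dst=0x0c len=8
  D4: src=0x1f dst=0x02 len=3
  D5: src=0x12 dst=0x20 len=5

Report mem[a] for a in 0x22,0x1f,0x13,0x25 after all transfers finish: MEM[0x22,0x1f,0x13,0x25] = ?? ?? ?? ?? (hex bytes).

#0 dst[0x07+7] := {0x44,0x4b,0x12,0x4b,0x98,0xbb,0x03}
#1 dst[0x01+5] := {0xf3,0x44,0x4b,0x12,0x4b}
#2 dst[0x1d+4] := {0xcd,0x94,0x4e,0xd9}
#3 dst[0x0c+8] := {0x03,0xe1,0xcd,0x94,0x4e,0xd9,0xcd,0x94}
#4 dst[0x02+3] := {0x4e,0xd9,0xcd}
#5 dst[0x20+5] := {0xcd,0x94,0x4b,0x98,0xbb}
query mem[0x22]=0x4b, mem[0x1f]=0x4e, mem[0x13]=0x94, mem[0x25]=0x82

MEM[0x22,0x1f,0x13,0x25] = 4b 4e 94 82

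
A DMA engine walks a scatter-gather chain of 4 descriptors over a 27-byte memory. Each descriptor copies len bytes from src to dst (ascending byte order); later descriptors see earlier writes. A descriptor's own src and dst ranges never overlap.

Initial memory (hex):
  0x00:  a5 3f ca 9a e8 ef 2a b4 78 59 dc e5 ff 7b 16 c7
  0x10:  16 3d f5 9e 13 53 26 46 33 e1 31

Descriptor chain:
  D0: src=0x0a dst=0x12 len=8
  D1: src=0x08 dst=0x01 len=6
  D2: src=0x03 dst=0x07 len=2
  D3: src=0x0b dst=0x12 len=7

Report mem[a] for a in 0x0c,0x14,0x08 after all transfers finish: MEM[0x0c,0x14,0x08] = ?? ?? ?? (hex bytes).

[0] 0x0a->0x12 len=8 : dc e5 ff 7b 16 c7 16 3d
[1] 0x08->0x01 len=6 : 78 59 dc e5 ff 7b
[2] 0x03->0x07 len=2 : dc e5
[3] 0x0b->0x12 len=7 : e5 ff 7b 16 c7 16 3d
query mem[0x0c]=0xff, mem[0x14]=0x7b, mem[0x08]=0xe5

MEM[0x0c,0x14,0x08] = ff 7b e5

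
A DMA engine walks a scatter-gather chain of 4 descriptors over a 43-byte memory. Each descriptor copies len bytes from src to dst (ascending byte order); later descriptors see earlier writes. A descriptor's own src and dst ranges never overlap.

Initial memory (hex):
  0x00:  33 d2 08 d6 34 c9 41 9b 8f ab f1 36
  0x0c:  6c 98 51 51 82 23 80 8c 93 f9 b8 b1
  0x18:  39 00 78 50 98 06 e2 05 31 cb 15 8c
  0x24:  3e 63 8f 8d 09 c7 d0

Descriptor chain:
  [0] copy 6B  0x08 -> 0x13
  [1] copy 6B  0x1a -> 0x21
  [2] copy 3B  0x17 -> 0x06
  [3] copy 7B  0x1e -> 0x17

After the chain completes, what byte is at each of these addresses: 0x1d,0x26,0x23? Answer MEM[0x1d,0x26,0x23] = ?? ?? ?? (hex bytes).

  after D0: wrote 6B at 0x13 = 8fabf1366c98
  after D1: wrote 6B at 0x21 = 78509806e205
  after D2: wrote 3B at 0x06 = 6c9800
  after D3: wrote 7B at 0x17 = e2053178509806
query mem[0x1d]=0x06, mem[0x26]=0x05, mem[0x23]=0x98

MEM[0x1d,0x26,0x23] = 06 05 98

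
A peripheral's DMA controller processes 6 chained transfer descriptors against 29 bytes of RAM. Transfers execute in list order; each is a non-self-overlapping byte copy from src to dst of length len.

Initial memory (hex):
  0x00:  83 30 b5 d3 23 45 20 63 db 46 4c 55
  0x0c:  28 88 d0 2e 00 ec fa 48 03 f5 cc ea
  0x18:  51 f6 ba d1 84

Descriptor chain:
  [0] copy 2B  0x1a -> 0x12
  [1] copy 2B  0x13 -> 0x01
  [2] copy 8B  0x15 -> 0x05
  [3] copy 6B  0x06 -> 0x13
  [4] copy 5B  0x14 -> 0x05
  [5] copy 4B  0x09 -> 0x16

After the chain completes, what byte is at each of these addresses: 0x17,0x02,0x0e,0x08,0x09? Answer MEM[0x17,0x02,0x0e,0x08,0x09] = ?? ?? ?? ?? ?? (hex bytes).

MEM[0x17,0x02,0x0e,0x08,0x09] = ba 03 d0 ba d1

D0: mem[0x12..0x13] <- [ba d1]
D1: mem[0x01..0x02] <- [d1 03]
D2: mem[0x05..0x0c] <- [f5 cc ea 51 f6 ba d1 84]
D3: mem[0x13..0x18] <- [cc ea 51 f6 ba d1]
D4: mem[0x05..0x09] <- [ea 51 f6 ba d1]
D5: mem[0x16..0x19] <- [d1 ba d1 84]
query mem[0x17]=0xba, mem[0x02]=0x03, mem[0x0e]=0xd0, mem[0x08]=0xba, mem[0x09]=0xd1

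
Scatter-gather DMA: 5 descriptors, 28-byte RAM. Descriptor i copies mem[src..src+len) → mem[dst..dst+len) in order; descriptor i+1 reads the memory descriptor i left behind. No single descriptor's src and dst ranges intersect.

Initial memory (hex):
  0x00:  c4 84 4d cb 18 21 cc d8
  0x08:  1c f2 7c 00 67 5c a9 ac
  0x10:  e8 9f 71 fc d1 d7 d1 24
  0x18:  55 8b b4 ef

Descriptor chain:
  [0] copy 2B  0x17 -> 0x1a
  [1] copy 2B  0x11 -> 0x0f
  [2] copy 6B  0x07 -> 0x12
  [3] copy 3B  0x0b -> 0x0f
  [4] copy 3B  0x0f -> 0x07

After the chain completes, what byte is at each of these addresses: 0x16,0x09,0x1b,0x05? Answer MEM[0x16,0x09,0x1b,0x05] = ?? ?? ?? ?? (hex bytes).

MEM[0x16,0x09,0x1b,0x05] = 00 5c 55 21

[0] 0x17->0x1a len=2 : 24 55
[1] 0x11->0x0f len=2 : 9f 71
[2] 0x07->0x12 len=6 : d8 1c f2 7c 00 67
[3] 0x0b->0x0f len=3 : 00 67 5c
[4] 0x0f->0x07 len=3 : 00 67 5c
query mem[0x16]=0x00, mem[0x09]=0x5c, mem[0x1b]=0x55, mem[0x05]=0x21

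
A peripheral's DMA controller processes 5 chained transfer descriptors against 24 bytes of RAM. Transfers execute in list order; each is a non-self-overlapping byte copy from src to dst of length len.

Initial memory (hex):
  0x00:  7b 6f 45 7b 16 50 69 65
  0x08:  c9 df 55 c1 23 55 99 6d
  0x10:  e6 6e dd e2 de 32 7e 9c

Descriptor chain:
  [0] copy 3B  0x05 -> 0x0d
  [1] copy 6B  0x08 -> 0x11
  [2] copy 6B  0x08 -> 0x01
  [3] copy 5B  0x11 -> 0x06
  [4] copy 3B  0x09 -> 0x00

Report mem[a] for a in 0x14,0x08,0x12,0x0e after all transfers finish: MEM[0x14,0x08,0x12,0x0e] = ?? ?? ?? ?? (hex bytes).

MEM[0x14,0x08,0x12,0x0e] = c1 55 df 69

[0] 0x05->0x0d len=3 : 50 69 65
[1] 0x08->0x11 len=6 : c9 df 55 c1 23 50
[2] 0x08->0x01 len=6 : c9 df 55 c1 23 50
[3] 0x11->0x06 len=5 : c9 df 55 c1 23
[4] 0x09->0x00 len=3 : c1 23 c1
query mem[0x14]=0xc1, mem[0x08]=0x55, mem[0x12]=0xdf, mem[0x0e]=0x69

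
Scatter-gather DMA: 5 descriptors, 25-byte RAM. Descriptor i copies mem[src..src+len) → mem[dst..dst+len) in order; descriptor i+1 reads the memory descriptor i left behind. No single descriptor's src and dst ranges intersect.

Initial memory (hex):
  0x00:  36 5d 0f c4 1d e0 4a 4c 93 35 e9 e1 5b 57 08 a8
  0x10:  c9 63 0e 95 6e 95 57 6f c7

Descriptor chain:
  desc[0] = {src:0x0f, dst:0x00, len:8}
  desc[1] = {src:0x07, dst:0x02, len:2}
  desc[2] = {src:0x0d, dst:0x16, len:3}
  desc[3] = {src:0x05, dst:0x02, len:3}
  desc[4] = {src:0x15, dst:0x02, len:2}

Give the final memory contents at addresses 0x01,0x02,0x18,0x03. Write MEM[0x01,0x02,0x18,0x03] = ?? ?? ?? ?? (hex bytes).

MEM[0x01,0x02,0x18,0x03] = c9 95 a8 57

D0: mem[0x00..0x07] <- [a8 c9 63 0e 95 6e 95 57]
D1: mem[0x02..0x03] <- [57 93]
D2: mem[0x16..0x18] <- [57 08 a8]
D3: mem[0x02..0x04] <- [6e 95 57]
D4: mem[0x02..0x03] <- [95 57]
query mem[0x01]=0xc9, mem[0x02]=0x95, mem[0x18]=0xa8, mem[0x03]=0x57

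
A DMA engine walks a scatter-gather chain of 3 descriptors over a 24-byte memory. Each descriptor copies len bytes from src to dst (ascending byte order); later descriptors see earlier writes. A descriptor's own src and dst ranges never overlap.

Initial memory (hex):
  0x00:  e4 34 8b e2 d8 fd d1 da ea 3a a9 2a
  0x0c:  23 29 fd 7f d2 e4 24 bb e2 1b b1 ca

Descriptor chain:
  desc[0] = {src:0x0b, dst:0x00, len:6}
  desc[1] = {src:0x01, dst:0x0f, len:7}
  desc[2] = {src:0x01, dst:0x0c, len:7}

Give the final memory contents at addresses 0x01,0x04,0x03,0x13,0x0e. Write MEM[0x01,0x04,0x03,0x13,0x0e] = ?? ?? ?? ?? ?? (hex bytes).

  after D0: wrote 6B at 0x00 = 2a2329fd7fd2
  after D1: wrote 7B at 0x0f = 2329fd7fd2d1da
  after D2: wrote 7B at 0x0c = 2329fd7fd2d1da
query mem[0x01]=0x23, mem[0x04]=0x7f, mem[0x03]=0xfd, mem[0x13]=0xd2, mem[0x0e]=0xfd

MEM[0x01,0x04,0x03,0x13,0x0e] = 23 7f fd d2 fd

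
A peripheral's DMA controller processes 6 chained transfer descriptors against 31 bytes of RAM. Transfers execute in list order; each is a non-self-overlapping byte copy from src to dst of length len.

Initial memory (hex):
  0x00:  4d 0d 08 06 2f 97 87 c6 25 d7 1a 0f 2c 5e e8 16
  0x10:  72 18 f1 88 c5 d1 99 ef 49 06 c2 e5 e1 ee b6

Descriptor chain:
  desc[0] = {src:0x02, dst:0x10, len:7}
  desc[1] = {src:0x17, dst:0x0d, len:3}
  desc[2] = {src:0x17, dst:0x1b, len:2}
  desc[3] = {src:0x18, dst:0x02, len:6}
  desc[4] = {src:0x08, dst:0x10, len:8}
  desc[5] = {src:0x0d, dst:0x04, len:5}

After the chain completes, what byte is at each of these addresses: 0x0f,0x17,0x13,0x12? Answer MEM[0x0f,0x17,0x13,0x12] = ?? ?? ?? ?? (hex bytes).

MEM[0x0f,0x17,0x13,0x12] = 06 06 0f 1a

  after D0: wrote 7B at 0x10 = 08062f9787c625
  after D1: wrote 3B at 0x0d = ef4906
  after D2: wrote 2B at 0x1b = ef49
  after D3: wrote 6B at 0x02 = 4906c2ef49ee
  after D4: wrote 8B at 0x10 = 25d71a0f2cef4906
  after D5: wrote 5B at 0x04 = ef490625d7
query mem[0x0f]=0x06, mem[0x17]=0x06, mem[0x13]=0x0f, mem[0x12]=0x1a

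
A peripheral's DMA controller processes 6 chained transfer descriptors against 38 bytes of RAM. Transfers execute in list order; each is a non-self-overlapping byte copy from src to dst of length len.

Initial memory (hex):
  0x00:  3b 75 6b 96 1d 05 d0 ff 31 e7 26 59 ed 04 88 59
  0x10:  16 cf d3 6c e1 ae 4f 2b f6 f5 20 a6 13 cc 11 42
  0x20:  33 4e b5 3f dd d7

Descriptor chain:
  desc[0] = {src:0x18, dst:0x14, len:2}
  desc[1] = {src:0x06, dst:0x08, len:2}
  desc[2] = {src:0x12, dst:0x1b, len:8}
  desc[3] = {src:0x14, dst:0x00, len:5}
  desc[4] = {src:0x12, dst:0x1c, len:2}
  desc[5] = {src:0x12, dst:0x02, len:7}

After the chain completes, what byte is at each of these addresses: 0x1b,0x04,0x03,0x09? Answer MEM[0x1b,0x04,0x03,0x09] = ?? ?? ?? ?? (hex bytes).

MEM[0x1b,0x04,0x03,0x09] = d3 f6 6c ff

#0 dst[0x14+2] := {0xf6,0xf5}
#1 dst[0x08+2] := {0xd0,0xff}
#2 dst[0x1b+8] := {0xd3,0x6c,0xf6,0xf5,0x4f,0x2b,0xf6,0xf5}
#3 dst[0x00+5] := {0xf6,0xf5,0x4f,0x2b,0xf6}
#4 dst[0x1c+2] := {0xd3,0x6c}
#5 dst[0x02+7] := {0xd3,0x6c,0xf6,0xf5,0x4f,0x2b,0xf6}
query mem[0x1b]=0xd3, mem[0x04]=0xf6, mem[0x03]=0x6c, mem[0x09]=0xff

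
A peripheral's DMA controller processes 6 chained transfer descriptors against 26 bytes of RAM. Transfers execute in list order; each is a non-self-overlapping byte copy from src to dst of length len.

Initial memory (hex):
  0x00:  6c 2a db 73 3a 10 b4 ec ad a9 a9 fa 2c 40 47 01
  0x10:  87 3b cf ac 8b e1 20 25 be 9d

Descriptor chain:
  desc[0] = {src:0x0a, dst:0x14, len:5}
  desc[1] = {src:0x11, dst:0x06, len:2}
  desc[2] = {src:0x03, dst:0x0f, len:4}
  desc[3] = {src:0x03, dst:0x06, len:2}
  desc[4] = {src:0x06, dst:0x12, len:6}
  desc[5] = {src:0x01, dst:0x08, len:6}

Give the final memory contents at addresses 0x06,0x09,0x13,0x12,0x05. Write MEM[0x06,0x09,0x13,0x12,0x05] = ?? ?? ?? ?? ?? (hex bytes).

#0 dst[0x14+5] := {0xa9,0xfa,0x2c,0x40,0x47}
#1 dst[0x06+2] := {0x3b,0xcf}
#2 dst[0x0f+4] := {0x73,0x3a,0x10,0x3b}
#3 dst[0x06+2] := {0x73,0x3a}
#4 dst[0x12+6] := {0x73,0x3a,0xad,0xa9,0xa9,0xfa}
#5 dst[0x08+6] := {0x2a,0xdb,0x73,0x3a,0x10,0x73}
query mem[0x06]=0x73, mem[0x09]=0xdb, mem[0x13]=0x3a, mem[0x12]=0x73, mem[0x05]=0x10

MEM[0x06,0x09,0x13,0x12,0x05] = 73 db 3a 73 10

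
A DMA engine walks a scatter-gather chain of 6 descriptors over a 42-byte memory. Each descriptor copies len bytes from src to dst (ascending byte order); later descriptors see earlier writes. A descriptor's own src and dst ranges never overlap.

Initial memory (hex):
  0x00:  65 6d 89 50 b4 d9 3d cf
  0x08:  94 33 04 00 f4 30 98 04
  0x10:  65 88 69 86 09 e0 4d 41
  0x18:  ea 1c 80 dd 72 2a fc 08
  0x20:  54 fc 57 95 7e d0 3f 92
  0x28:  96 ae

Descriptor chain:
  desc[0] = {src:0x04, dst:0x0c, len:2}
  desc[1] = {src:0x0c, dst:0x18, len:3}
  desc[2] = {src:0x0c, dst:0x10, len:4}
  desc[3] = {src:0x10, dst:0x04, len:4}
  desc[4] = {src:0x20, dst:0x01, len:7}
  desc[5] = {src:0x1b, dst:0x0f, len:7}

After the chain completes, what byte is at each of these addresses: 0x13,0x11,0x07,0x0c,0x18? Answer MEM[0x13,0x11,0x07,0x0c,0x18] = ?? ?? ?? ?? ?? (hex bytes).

MEM[0x13,0x11,0x07,0x0c,0x18] = 08 2a 3f b4 b4

D0: mem[0x0c..0x0d] <- [b4 d9]
D1: mem[0x18..0x1a] <- [b4 d9 98]
D2: mem[0x10..0x13] <- [b4 d9 98 04]
D3: mem[0x04..0x07] <- [b4 d9 98 04]
D4: mem[0x01..0x07] <- [54 fc 57 95 7e d0 3f]
D5: mem[0x0f..0x15] <- [dd 72 2a fc 08 54 fc]
query mem[0x13]=0x08, mem[0x11]=0x2a, mem[0x07]=0x3f, mem[0x0c]=0xb4, mem[0x18]=0xb4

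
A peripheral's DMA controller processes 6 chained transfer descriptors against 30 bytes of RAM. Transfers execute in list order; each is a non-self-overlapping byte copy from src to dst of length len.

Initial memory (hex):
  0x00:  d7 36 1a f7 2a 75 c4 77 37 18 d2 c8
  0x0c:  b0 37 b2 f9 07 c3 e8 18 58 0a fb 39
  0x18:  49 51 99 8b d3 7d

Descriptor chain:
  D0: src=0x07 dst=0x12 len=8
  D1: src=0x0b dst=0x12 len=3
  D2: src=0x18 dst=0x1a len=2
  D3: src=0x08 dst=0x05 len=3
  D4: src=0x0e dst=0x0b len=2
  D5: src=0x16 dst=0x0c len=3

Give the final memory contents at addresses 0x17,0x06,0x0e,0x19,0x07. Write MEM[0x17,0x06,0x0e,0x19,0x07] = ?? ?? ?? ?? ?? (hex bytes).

D0: mem[0x12..0x19] <- [77 37 18 d2 c8 b0 37 b2]
D1: mem[0x12..0x14] <- [c8 b0 37]
D2: mem[0x1a..0x1b] <- [37 b2]
D3: mem[0x05..0x07] <- [37 18 d2]
D4: mem[0x0b..0x0c] <- [b2 f9]
D5: mem[0x0c..0x0e] <- [c8 b0 37]
query mem[0x17]=0xb0, mem[0x06]=0x18, mem[0x0e]=0x37, mem[0x19]=0xb2, mem[0x07]=0xd2

MEM[0x17,0x06,0x0e,0x19,0x07] = b0 18 37 b2 d2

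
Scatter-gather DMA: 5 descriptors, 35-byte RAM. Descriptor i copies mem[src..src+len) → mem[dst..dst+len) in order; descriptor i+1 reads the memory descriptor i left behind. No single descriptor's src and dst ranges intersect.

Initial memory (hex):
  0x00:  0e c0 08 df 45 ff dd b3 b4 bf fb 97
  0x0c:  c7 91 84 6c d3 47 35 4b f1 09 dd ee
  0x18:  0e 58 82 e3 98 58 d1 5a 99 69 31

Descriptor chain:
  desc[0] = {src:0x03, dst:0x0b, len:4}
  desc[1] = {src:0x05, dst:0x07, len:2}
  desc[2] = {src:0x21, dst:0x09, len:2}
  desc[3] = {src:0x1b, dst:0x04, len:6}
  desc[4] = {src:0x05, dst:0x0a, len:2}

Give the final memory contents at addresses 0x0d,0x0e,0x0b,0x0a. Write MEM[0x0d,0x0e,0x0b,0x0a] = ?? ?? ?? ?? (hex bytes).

D0: mem[0x0b..0x0e] <- [df 45 ff dd]
D1: mem[0x07..0x08] <- [ff dd]
D2: mem[0x09..0x0a] <- [69 31]
D3: mem[0x04..0x09] <- [e3 98 58 d1 5a 99]
D4: mem[0x0a..0x0b] <- [98 58]
query mem[0x0d]=0xff, mem[0x0e]=0xdd, mem[0x0b]=0x58, mem[0x0a]=0x98

MEM[0x0d,0x0e,0x0b,0x0a] = ff dd 58 98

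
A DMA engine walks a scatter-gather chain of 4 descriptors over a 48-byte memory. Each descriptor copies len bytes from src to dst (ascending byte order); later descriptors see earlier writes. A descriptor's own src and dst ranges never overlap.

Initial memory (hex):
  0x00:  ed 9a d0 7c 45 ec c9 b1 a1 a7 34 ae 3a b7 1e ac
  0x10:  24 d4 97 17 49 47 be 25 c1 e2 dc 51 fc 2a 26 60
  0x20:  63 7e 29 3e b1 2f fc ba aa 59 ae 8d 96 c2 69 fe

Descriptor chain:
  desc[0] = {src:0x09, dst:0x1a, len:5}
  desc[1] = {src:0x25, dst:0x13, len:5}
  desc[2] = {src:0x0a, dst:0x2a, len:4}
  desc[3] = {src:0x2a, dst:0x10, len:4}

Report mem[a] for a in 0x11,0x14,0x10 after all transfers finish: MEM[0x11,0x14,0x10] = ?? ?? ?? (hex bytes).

MEM[0x11,0x14,0x10] = ae fc 34

  after D0: wrote 5B at 0x1a = a734ae3ab7
  after D1: wrote 5B at 0x13 = 2ffcbaaa59
  after D2: wrote 4B at 0x2a = 34ae3ab7
  after D3: wrote 4B at 0x10 = 34ae3ab7
query mem[0x11]=0xae, mem[0x14]=0xfc, mem[0x10]=0x34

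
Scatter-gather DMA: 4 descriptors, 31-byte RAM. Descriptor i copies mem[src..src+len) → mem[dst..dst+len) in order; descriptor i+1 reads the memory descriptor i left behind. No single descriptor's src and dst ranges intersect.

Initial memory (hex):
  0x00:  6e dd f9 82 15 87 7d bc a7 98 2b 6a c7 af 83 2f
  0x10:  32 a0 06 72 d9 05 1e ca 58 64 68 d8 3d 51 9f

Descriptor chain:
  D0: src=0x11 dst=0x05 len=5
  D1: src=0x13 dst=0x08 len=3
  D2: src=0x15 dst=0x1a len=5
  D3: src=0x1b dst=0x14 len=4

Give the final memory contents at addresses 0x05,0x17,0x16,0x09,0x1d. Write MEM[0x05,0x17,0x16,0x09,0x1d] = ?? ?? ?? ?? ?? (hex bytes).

MEM[0x05,0x17,0x16,0x09,0x1d] = a0 64 58 d9 58

  after D0: wrote 5B at 0x05 = a00672d905
  after D1: wrote 3B at 0x08 = 72d905
  after D2: wrote 5B at 0x1a = 051eca5864
  after D3: wrote 4B at 0x14 = 1eca5864
query mem[0x05]=0xa0, mem[0x17]=0x64, mem[0x16]=0x58, mem[0x09]=0xd9, mem[0x1d]=0x58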